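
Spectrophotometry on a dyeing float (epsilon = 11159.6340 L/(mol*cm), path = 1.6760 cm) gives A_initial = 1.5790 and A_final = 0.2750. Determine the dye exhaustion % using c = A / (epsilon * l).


c_initial = A_i / (epsilon * l) = 1.5790 / (11159.6340 * 1.6760) = 8.4422e-05 mol/L
c_final = A_f / (epsilon * l) = 0.2750 / (11159.6340 * 1.6760) = 1.4703e-05 mol/L
Exhaustion = (c_initial - c_final) / c_initial * 100 = (8.4422e-05 - 1.4703e-05) / 8.4422e-05 * 100 = 82.5839 %


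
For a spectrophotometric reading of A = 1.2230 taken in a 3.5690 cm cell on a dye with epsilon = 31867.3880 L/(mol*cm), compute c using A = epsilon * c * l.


Formula: c = A / (epsilon * l)
Substituting: c = 1.2230 / (31867.3880 * 3.5690)
Result: 1.0753e-05 mol/L


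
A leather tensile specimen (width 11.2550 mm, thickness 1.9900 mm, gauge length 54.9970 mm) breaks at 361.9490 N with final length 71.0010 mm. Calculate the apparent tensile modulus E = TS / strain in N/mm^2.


TS = F / (w * t) = 361.9490 / (11.2550 * 1.9900) = 16.1603 N/mm^2
strain = (Lf - L0) / L0 = (71.0010 - 54.9970) / 54.9970 = 0.2910
E = TS / strain = 16.1603 / 0.2910 = 55.5340 N/mm^2


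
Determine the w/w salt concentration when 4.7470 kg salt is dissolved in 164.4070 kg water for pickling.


Formula: Conc = salt / (water + salt) * 100
Substituting: Conc = 4.7470 / (164.4070 + 4.7470) * 100
Result: 2.8063 %


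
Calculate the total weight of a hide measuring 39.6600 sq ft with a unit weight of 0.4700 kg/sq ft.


Formula: Weight = area * weight_per_sqft
Substituting: Weight = 39.6600 * 0.4700
Result: 18.6402 kg


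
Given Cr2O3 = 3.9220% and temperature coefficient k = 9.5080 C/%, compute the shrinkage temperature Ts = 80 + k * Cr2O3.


Formula: Ts = 80 + k * Cr2O3
Substituting: Ts = 80 + 9.5080 * 3.9220
Result: 117.2904 C


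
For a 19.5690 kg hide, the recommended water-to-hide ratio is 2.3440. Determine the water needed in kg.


Formula: Water = hide_weight * ratio
Substituting: Water = 19.5690 * 2.3440
Result: 45.8697 kg


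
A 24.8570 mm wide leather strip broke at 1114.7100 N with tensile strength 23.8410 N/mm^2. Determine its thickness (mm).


Formula: t = F / (TS * w)
Substituting: t = 1114.7100 / (23.8410 * 24.8570)
Result: 1.8810 mm


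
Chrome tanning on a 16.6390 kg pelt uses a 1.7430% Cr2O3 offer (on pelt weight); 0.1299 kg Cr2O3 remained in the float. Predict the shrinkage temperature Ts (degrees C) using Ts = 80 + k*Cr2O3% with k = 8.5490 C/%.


Offered = pelt * offer_pct / 100 = 16.6390 * 1.7430 / 100 = 0.2900 kg
Uptake = offered - residual = 0.2900 - 0.1299 = 0.1601 kg
Cr2O3% on pelt = uptake / pelt * 100 = 0.1601 / 16.6390 * 100 = 0.9623 %
Ts = 80 + k * Cr2O3% = 80 + 8.5490 * 0.9623 = 88.2267 C


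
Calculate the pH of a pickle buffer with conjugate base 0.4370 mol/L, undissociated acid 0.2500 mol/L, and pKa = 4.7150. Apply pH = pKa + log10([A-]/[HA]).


ratio = [A-] / [HA] = 0.4370 / 0.2500 = 1.7480
log10(ratio) = 0.2425
pH = pKa + log10(ratio) = 4.7150 + 0.2425 = 4.9575


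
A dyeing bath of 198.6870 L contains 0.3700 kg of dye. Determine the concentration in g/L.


Formula: Conc = dye_mass(kg) / volume(L) * 1000
Substituting: Conc = 0.3700 / 198.6870 * 1000
Result: 1.8622 g/L


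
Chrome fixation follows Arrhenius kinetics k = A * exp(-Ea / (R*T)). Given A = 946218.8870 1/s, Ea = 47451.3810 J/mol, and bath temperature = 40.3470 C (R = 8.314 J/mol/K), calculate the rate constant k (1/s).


T_K = T_C + 273.15 = 40.3470 + 273.15 = 313.4970 K
exponent = -Ea / (R * T_K) = -47451.3810 / (8.314 * 313.4970) = -18.2056
k = A * exp(exponent) = 946218.8870 * exp(-18.2056) = 0.0117325 1/s


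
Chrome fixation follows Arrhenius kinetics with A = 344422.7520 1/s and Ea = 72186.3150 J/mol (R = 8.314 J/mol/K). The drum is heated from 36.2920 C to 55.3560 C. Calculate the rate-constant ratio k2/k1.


T1 = 36.2920 + 273.15 = 309.4420 K; T2 = 55.3560 + 273.15 = 328.5060 K
k1 = A * exp(-Ea/(R*T1)) = 344422.7520 * exp(-72186.3150/(8.314*309.4420)) = 2.2460e-07 1/s
k2 = A * exp(-Ea/(R*T2)) = 344422.7520 * exp(-72186.3150/(8.314*328.5060)) = 1.1444e-06 1/s
k2/k1 = 1.1444e-06 / 2.2460e-07 = 5.0952


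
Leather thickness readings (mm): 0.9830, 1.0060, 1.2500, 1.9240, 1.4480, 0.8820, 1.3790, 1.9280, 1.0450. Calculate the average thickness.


Formula: Average = sum / n
Substituting: Average = 11.8450 / 9
Result: 1.3161 mm


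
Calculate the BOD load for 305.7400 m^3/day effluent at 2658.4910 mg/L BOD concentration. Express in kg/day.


Formula: BOD_load = volume * conc / 1000
Substituting: BOD_load = 305.7400 * 2658.4910 / 1000
Result: 812.8070 kg/day


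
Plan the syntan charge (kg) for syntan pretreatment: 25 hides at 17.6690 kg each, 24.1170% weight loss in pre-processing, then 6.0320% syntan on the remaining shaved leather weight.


Total_raw = N * avg_wt = 25 * 17.6690 = 441.7250 kg
Substrate = Total_raw * (1 - loss/100) = 441.7250 * (1 - 24.1170/100) = 335.1942 kg
Syntan = Substrate * pct / 100 = 335.1942 * 6.0320 / 100 = 20.2189 kg


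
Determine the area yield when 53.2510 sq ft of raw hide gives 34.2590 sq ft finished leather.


Formula: Yield = finished / raw * 100
Substituting: Yield = 34.2590 / 53.2510 * 100
Result: 64.3349 %


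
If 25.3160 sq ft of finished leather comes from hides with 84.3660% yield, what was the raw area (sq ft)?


Formula: raw = finished * 100 / yield
Substituting: raw = 25.3160 * 100 / 84.3660
Result: 30.0073 sq ft


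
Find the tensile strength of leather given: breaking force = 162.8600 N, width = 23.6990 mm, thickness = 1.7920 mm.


Formula: TS = force / (width * thickness)
Substituting: TS = 162.8600 / (23.6990 * 1.7920)
Result: 3.8348 N/mm^2


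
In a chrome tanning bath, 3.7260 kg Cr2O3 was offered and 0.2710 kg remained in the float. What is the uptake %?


Formula: Uptake = (offered - residual) / offered * 100
Substituting: Uptake = (3.7260 - 0.2710) / 3.7260 * 100
Result: 92.7268 %


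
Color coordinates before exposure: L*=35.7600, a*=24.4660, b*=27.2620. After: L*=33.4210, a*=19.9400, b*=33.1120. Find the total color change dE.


dL = -2.3390, da = -4.5260, db = 5.8500
dE = sqrt((-2.3390)^2 + (-4.5260)^2 + 5.8500^2) = 7.7575


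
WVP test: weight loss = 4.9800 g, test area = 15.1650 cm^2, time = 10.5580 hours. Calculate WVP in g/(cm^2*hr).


Formula: WVP = loss / (area * time)
Substituting: WVP = 4.9800 / (15.1650 * 10.5580)
Result: 0.0311032 g/(cm^2*hr)


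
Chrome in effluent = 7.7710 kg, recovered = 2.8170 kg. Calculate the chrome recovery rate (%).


Formula: Recovery = recovered / input * 100
Substituting: Recovery = 2.8170 / 7.7710 * 100
Result: 36.2502 %


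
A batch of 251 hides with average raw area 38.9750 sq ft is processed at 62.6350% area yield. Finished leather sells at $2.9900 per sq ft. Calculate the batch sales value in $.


Raw_total = N * avg_area = 251 * 38.9750 = 9782.7250 sq ft
Finished = Raw_total * yield / 100 = 9782.7250 * 62.6350 / 100 = 6127.4098 sq ft
Value = Finished * price = 6127.4098 * 2.9900 = 18320.9553 $


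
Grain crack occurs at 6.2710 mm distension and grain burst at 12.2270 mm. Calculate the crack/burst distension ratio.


Formula: Ratio = crack / burst
Substituting: Ratio = 6.2710 / 12.2270
Result: 0.5129


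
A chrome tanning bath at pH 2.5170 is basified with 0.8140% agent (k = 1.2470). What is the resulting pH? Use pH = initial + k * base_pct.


Formula: pH_final = pH_initial + k * base_pct
Substituting: pH_final = 2.5170 + 1.2470 * 0.8140
Result: 3.5321


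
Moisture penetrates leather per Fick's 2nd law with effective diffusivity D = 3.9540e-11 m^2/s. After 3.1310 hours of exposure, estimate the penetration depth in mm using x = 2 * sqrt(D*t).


t = 3.1310 hr * 3600 = 11271.6000 s
D * t = 3.9540e-11 * 11271.6000 = 4.4568e-07
x = 2 * sqrt(D*t) = 2 * sqrt(4.4568e-07) = 0.00133518 m = 1.3352 mm


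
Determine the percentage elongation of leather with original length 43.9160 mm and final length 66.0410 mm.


Formula: Elongation = (Lf - L0) / L0 * 100
Substituting: Elongation = (66.0410 - 43.9160) / 43.9160 * 100
Result: 50.3803 %


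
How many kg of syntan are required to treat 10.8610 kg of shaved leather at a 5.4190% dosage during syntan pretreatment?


Formula: Syntan = substrate * pct / 100
Substituting: Syntan = 10.8610 * 5.4190 / 100
Result: 0.5886 kg


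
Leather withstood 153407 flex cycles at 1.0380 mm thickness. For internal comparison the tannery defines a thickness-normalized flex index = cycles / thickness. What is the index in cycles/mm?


Formula: Index = cycles / thickness
Substituting: Index = 153407 / 1.0380
Result: 147790.9441 cycles/mm


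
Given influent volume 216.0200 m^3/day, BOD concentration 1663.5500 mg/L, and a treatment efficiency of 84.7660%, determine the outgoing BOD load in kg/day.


Load_in = volume * conc / 1000 = 216.0200 * 1663.5500 / 1000 = 359.3601 kg/day
Removed = Load_in * eff / 100 = 359.3601 * 84.7660 / 100 = 304.6152 kg/day
Load_out = Load_in - Removed = 359.3601 - 304.6152 = 54.7449 kg/day


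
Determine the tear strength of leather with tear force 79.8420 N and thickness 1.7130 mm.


Formula: Tear strength = force / thickness
Substituting: Tear strength = 79.8420 / 1.7130
Result: 46.6095 N/mm


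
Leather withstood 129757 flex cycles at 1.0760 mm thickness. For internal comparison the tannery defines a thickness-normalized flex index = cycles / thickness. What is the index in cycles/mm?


Formula: Index = cycles / thickness
Substituting: Index = 129757 / 1.0760
Result: 120592.0074 cycles/mm


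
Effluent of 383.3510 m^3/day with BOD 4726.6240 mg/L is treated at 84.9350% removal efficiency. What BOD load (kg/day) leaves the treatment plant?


Load_in = volume * conc / 1000 = 383.3510 * 4726.6240 / 1000 = 1811.9560 kg/day
Removed = Load_in * eff / 100 = 1811.9560 * 84.9350 / 100 = 1538.9849 kg/day
Load_out = Load_in - Removed = 1811.9560 - 1538.9849 = 272.9712 kg/day


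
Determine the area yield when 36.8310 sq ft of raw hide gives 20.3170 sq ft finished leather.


Formula: Yield = finished / raw * 100
Substituting: Yield = 20.3170 / 36.8310 * 100
Result: 55.1628 %


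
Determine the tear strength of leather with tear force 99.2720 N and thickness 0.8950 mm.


Formula: Tear strength = force / thickness
Substituting: Tear strength = 99.2720 / 0.8950
Result: 110.9184 N/mm


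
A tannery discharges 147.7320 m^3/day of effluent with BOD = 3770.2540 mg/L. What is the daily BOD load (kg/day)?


Formula: BOD_load = volume * conc / 1000
Substituting: BOD_load = 147.7320 * 3770.2540 / 1000
Result: 556.9872 kg/day


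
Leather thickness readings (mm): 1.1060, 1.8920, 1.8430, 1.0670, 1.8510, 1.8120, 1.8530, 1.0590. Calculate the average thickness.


Formula: Average = sum / n
Substituting: Average = 12.4830 / 8
Result: 1.5604 mm


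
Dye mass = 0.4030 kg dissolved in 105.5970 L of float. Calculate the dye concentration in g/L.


Formula: Conc = dye_mass(kg) / volume(L) * 1000
Substituting: Conc = 0.4030 / 105.5970 * 1000
Result: 3.8164 g/L


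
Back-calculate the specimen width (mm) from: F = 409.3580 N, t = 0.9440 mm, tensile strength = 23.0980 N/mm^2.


Formula: w = F / (TS * t)
Substituting: w = 409.3580 / (23.0980 * 0.9440)
Result: 18.7740 mm


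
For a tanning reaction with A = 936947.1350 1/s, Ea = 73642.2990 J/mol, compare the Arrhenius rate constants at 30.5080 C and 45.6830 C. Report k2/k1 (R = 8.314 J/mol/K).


T1 = 30.5080 + 273.15 = 303.6580 K; T2 = 45.6830 + 273.15 = 318.8330 K
k1 = A * exp(-Ea/(R*T1)) = 936947.1350 * exp(-73642.2990/(8.314*303.6580)) = 2.0112e-07 1/s
k2 = A * exp(-Ea/(R*T2)) = 936947.1350 * exp(-73642.2990/(8.314*318.8330)) = 8.0614e-07 1/s
k2/k1 = 8.0614e-07 / 2.0112e-07 = 4.0082


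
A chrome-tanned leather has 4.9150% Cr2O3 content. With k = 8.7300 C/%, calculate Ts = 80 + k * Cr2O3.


Formula: Ts = 80 + k * Cr2O3
Substituting: Ts = 80 + 8.7300 * 4.9150
Result: 122.9079 C


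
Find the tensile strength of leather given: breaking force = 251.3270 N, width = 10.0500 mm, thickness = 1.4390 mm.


Formula: TS = force / (width * thickness)
Substituting: TS = 251.3270 / (10.0500 * 1.4390)
Result: 17.3785 N/mm^2


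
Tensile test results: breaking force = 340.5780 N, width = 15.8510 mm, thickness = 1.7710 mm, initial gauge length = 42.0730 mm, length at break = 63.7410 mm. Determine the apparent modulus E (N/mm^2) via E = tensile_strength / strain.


TS = F / (w * t) = 340.5780 / (15.8510 * 1.7710) = 12.1323 N/mm^2
strain = (Lf - L0) / L0 = (63.7410 - 42.0730) / 42.0730 = 0.5150
E = TS / strain = 12.1323 / 0.5150 = 23.5573 N/mm^2


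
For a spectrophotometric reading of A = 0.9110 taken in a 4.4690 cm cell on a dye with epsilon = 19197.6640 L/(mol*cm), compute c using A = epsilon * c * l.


Formula: c = A / (epsilon * l)
Substituting: c = 0.9110 / (19197.6640 * 4.4690)
Result: 1.0618e-05 mol/L


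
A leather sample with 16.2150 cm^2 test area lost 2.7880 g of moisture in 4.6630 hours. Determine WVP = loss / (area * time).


Formula: WVP = loss / (area * time)
Substituting: WVP = 2.7880 / (16.2150 * 4.6630)
Result: 0.0368732 g/(cm^2*hr)


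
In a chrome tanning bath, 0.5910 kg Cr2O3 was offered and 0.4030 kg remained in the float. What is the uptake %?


Formula: Uptake = (offered - residual) / offered * 100
Substituting: Uptake = (0.5910 - 0.4030) / 0.5910 * 100
Result: 31.8105 %


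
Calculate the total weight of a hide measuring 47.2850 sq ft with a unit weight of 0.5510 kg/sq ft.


Formula: Weight = area * weight_per_sqft
Substituting: Weight = 47.2850 * 0.5510
Result: 26.0540 kg


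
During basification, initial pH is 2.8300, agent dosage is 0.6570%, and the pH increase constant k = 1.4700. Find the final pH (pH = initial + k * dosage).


Formula: pH_final = pH_initial + k * base_pct
Substituting: pH_final = 2.8300 + 1.4700 * 0.6570
Result: 3.7958


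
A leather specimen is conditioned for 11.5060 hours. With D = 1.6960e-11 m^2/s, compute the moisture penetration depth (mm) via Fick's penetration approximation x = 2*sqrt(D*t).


t = 11.5060 hr * 3600 = 41421.6000 s
D * t = 1.6960e-11 * 41421.6000 = 7.0251e-07
x = 2 * sqrt(D*t) = 2 * sqrt(7.0251e-07) = 0.00167632 m = 1.6763 mm


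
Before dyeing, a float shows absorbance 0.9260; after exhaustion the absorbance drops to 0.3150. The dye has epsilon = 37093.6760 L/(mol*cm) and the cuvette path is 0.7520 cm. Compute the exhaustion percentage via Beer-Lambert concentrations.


c_initial = A_i / (epsilon * l) = 0.9260 / (37093.6760 * 0.7520) = 3.3197e-05 mol/L
c_final = A_f / (epsilon * l) = 0.3150 / (37093.6760 * 0.7520) = 1.1293e-05 mol/L
Exhaustion = (c_initial - c_final) / c_initial * 100 = (3.3197e-05 - 1.1293e-05) / 3.3197e-05 * 100 = 65.9827 %


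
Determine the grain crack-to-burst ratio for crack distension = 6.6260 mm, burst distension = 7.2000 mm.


Formula: Ratio = crack / burst
Substituting: Ratio = 6.6260 / 7.2000
Result: 0.9203


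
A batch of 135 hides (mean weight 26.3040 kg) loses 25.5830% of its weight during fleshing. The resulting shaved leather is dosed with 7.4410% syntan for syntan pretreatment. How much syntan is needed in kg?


Total_raw = N * avg_wt = 135 * 26.3040 = 3551.0400 kg
Substrate = Total_raw * (1 - loss/100) = 3551.0400 * (1 - 25.5830/100) = 2642.5774 kg
Syntan = Substrate * pct / 100 = 2642.5774 * 7.4410 / 100 = 196.6342 kg


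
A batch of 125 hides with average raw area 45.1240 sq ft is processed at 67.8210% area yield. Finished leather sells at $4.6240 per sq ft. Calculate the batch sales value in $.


Raw_total = N * avg_area = 125 * 45.1240 = 5640.5000 sq ft
Finished = Raw_total * yield / 100 = 5640.5000 * 67.8210 / 100 = 3825.4435 sq ft
Value = Finished * price = 3825.4435 * 4.6240 = 17688.8508 $


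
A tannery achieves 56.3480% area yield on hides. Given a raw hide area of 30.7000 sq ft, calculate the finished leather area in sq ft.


Formula: finished = raw * yield / 100
Substituting: finished = 30.7000 * 56.3480 / 100
Result: 17.2988 sq ft


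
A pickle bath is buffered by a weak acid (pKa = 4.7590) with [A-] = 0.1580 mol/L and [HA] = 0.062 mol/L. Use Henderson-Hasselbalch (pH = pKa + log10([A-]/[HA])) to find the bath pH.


ratio = [A-] / [HA] = 0.1580 / 0.062 = 2.5484
log10(ratio) = 0.4063
pH = pKa + log10(ratio) = 4.7590 + 0.4063 = 5.1653


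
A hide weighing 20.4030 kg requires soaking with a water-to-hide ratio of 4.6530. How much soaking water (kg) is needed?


Formula: Water = hide_weight * ratio
Substituting: Water = 20.4030 * 4.6530
Result: 94.9352 kg


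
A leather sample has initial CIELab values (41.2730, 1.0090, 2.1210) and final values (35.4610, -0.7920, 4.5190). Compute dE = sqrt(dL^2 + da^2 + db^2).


dL = -5.8120, da = -1.8010, db = 2.3980
dE = sqrt((-5.8120)^2 + (-1.8010)^2 + 2.3980^2) = 6.5401


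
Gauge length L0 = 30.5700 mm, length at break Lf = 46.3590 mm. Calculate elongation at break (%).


Formula: Elongation = (Lf - L0) / L0 * 100
Substituting: Elongation = (46.3590 - 30.5700) / 30.5700 * 100
Result: 51.6487 %


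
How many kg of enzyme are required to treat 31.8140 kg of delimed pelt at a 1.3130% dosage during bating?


Formula: Enzyme = substrate * pct / 100
Substituting: Enzyme = 31.8140 * 1.3130 / 100
Result: 0.4177 kg


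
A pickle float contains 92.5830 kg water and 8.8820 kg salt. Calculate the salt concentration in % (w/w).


Formula: Conc = salt / (water + salt) * 100
Substituting: Conc = 8.8820 / (92.5830 + 8.8820) * 100
Result: 8.7538 %


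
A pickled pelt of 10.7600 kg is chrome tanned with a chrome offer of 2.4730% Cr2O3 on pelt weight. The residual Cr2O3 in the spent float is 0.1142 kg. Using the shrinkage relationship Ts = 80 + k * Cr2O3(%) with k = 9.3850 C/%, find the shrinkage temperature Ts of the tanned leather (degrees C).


Offered = pelt * offer_pct / 100 = 10.7600 * 2.4730 / 100 = 0.2661 kg
Uptake = offered - residual = 0.2661 - 0.1142 = 0.1519 kg
Cr2O3% on pelt = uptake / pelt * 100 = 0.1519 / 10.7600 * 100 = 1.4117 %
Ts = 80 + k * Cr2O3% = 80 + 9.3850 * 1.4117 = 93.2484 C


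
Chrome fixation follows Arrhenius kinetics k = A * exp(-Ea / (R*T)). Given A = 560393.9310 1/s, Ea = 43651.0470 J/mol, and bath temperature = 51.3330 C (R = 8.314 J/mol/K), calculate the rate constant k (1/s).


T_K = T_C + 273.15 = 51.3330 + 273.15 = 324.4830 K
exponent = -Ea / (R * T_K) = -43651.0470 / (8.314 * 324.4830) = -16.1805
k = A * exp(exponent) = 560393.9310 * exp(-16.1805) = 0.0526477 1/s


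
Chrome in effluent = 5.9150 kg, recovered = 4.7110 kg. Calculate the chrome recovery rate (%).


Formula: Recovery = recovered / input * 100
Substituting: Recovery = 4.7110 / 5.9150 * 100
Result: 79.6450 %


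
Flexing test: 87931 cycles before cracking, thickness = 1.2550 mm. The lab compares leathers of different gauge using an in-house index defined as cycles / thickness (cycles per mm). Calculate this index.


Formula: Index = cycles / thickness
Substituting: Index = 87931 / 1.2550
Result: 70064.5418 cycles/mm


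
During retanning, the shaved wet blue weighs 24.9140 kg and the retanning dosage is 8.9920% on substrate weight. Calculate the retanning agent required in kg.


Formula: Retan = substrate * pct / 100
Substituting: Retan = 24.9140 * 8.9920 / 100
Result: 2.2403 kg


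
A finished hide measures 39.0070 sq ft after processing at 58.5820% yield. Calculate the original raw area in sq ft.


Formula: raw = finished * 100 / yield
Substituting: raw = 39.0070 * 100 / 58.5820
Result: 66.5853 sq ft


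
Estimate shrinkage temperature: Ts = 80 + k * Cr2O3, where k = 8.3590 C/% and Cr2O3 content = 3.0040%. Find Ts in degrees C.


Formula: Ts = 80 + k * Cr2O3
Substituting: Ts = 80 + 8.3590 * 3.0040
Result: 105.1104 C


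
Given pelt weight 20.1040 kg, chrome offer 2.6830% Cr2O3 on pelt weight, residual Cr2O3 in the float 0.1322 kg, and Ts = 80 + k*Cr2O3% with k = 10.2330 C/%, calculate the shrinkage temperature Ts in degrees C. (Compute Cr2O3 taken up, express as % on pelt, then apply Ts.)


Offered = pelt * offer_pct / 100 = 20.1040 * 2.6830 / 100 = 0.5394 kg
Uptake = offered - residual = 0.5394 - 0.1322 = 0.4072 kg
Cr2O3% on pelt = uptake / pelt * 100 = 0.4072 / 20.1040 * 100 = 2.0254 %
Ts = 80 + k * Cr2O3% = 80 + 10.2330 * 2.0254 = 100.7261 C


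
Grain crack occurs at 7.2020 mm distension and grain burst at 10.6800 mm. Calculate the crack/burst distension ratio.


Formula: Ratio = crack / burst
Substituting: Ratio = 7.2020 / 10.6800
Result: 0.6743


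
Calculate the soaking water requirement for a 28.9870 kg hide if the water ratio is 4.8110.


Formula: Water = hide_weight * ratio
Substituting: Water = 28.9870 * 4.8110
Result: 139.4565 kg


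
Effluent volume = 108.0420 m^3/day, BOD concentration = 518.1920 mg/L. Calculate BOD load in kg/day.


Formula: BOD_load = volume * conc / 1000
Substituting: BOD_load = 108.0420 * 518.1920 / 1000
Result: 55.9865 kg/day


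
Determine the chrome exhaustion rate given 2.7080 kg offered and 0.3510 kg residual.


Formula: Uptake = (offered - residual) / offered * 100
Substituting: Uptake = (2.7080 - 0.3510) / 2.7080 * 100
Result: 87.0384 %


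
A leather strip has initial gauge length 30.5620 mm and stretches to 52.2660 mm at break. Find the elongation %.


Formula: Elongation = (Lf - L0) / L0 * 100
Substituting: Elongation = (52.2660 - 30.5620) / 30.5620 * 100
Result: 71.0163 %


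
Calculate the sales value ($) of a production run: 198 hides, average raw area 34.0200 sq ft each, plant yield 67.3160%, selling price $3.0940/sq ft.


Raw_total = N * avg_area = 198 * 34.0200 = 6735.9600 sq ft
Finished = Raw_total * yield / 100 = 6735.9600 * 67.3160 / 100 = 4534.3788 sq ft
Value = Finished * price = 4534.3788 * 3.0940 = 14029.3681 $


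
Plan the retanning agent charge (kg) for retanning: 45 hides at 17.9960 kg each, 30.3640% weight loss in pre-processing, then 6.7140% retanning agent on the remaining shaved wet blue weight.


Total_raw = N * avg_wt = 45 * 17.9960 = 809.8200 kg
Substrate = Total_raw * (1 - loss/100) = 809.8200 * (1 - 30.3640/100) = 563.9263 kg
Retan = Substrate * pct / 100 = 563.9263 * 6.7140 / 100 = 37.8620 kg


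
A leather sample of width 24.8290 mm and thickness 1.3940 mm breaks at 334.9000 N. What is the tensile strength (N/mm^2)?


Formula: TS = force / (width * thickness)
Substituting: TS = 334.9000 / (24.8290 * 1.3940)
Result: 9.6759 N/mm^2


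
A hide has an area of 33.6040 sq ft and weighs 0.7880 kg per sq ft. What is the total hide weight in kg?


Formula: Weight = area * weight_per_sqft
Substituting: Weight = 33.6040 * 0.7880
Result: 26.4800 kg


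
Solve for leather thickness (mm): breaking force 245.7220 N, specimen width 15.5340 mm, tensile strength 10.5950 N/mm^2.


Formula: t = F / (TS * w)
Substituting: t = 245.7220 / (10.5950 * 15.5340)
Result: 1.4930 mm


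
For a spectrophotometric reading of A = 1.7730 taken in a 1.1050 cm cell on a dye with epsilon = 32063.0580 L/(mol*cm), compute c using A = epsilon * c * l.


Formula: c = A / (epsilon * l)
Substituting: c = 1.7730 / (32063.0580 * 1.1050)
Result: 5.0043e-05 mol/L


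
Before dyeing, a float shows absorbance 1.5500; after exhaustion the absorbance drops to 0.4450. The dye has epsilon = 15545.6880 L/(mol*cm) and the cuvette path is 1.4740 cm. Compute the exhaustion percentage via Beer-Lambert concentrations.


c_initial = A_i / (epsilon * l) = 1.5500 / (15545.6880 * 1.4740) = 6.7643e-05 mol/L
c_final = A_f / (epsilon * l) = 0.4450 / (15545.6880 * 1.4740) = 1.9420e-05 mol/L
Exhaustion = (c_initial - c_final) / c_initial * 100 = (6.7643e-05 - 1.9420e-05) / 6.7643e-05 * 100 = 71.2903 %


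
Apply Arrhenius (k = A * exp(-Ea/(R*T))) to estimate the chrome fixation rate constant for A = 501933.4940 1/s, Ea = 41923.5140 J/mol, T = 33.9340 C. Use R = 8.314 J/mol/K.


T_K = T_C + 273.15 = 33.9340 + 273.15 = 307.0840 K
exponent = -Ea / (R * T_K) = -41923.5140 / (8.314 * 307.0840) = -16.4207
k = A * exp(exponent) = 501933.4940 * exp(-16.4207) = 0.0370891 1/s


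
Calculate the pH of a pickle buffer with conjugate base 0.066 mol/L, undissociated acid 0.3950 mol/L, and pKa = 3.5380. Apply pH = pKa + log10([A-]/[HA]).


ratio = [A-] / [HA] = 0.066 / 0.3950 = 0.1671
log10(ratio) = -0.7771
pH = pKa + log10(ratio) = 3.5380 - 0.7771 = 2.7609


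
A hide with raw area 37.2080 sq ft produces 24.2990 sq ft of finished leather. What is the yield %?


Formula: Yield = finished / raw * 100
Substituting: Yield = 24.2990 / 37.2080 * 100
Result: 65.3058 %


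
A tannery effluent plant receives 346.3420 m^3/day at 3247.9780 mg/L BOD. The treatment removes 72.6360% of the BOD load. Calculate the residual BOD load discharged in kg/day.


Load_in = volume * conc / 1000 = 346.3420 * 3247.9780 / 1000 = 1124.9112 kg/day
Removed = Load_in * eff / 100 = 1124.9112 * 72.6360 / 100 = 817.0905 kg/day
Load_out = Load_in - Removed = 1124.9112 - 817.0905 = 307.8207 kg/day


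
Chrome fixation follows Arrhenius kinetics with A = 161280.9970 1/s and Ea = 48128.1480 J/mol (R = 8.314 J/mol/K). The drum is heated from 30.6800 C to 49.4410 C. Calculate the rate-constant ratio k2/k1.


T1 = 30.6800 + 273.15 = 303.8300 K; T2 = 49.4410 + 273.15 = 322.5910 K
k1 = A * exp(-Ea/(R*T1)) = 161280.9970 * exp(-48128.1480/(8.314*303.8300)) = 8.5716e-04 1/s
k2 = A * exp(-Ea/(R*T2)) = 161280.9970 * exp(-48128.1480/(8.314*322.5910)) = 0.00259589 1/s
k2/k1 = 0.00259589 / 8.5716e-04 = 3.0285


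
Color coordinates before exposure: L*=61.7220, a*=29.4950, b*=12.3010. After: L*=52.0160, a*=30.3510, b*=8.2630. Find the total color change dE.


dL = -9.7060, da = 0.8560, db = -4.0380
dE = sqrt((-9.7060)^2 + 0.8560^2 + (-4.0380)^2) = 10.5473


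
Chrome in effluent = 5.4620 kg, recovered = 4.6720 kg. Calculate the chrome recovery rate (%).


Formula: Recovery = recovered / input * 100
Substituting: Recovery = 4.6720 / 5.4620 * 100
Result: 85.5364 %


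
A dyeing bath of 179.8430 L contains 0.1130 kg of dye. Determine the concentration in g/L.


Formula: Conc = dye_mass(kg) / volume(L) * 1000
Substituting: Conc = 0.1130 / 179.8430 * 1000
Result: 0.6283 g/L


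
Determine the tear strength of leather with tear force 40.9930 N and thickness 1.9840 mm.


Formula: Tear strength = force / thickness
Substituting: Tear strength = 40.9930 / 1.9840
Result: 20.6618 N/mm


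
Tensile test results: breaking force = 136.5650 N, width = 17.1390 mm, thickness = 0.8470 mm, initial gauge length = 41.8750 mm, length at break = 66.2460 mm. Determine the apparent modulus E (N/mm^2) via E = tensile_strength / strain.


TS = F / (w * t) = 136.5650 / (17.1390 * 0.8470) = 9.4074 N/mm^2
strain = (Lf - L0) / L0 = (66.2460 - 41.8750) / 41.8750 = 0.5820
E = TS / strain = 9.4074 / 0.5820 = 16.1641 N/mm^2


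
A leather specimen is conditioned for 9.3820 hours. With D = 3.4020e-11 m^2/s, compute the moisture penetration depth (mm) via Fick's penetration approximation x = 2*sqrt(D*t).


t = 9.3820 hr * 3600 = 33775.2000 s
D * t = 3.4020e-11 * 33775.2000 = 1.1490e-06
x = 2 * sqrt(D*t) = 2 * sqrt(1.1490e-06) = 0.00214386 m = 2.1439 mm


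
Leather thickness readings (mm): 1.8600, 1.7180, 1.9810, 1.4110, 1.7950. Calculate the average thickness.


Formula: Average = sum / n
Substituting: Average = 8.7650 / 5
Result: 1.7530 mm


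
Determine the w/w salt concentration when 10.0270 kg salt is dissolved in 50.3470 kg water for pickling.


Formula: Conc = salt / (water + salt) * 100
Substituting: Conc = 10.0270 / (50.3470 + 10.0270) * 100
Result: 16.6081 %


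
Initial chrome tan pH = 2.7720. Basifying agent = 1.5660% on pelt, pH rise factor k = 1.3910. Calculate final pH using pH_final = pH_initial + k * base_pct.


Formula: pH_final = pH_initial + k * base_pct
Substituting: pH_final = 2.7720 + 1.3910 * 1.5660
Result: 4.9503


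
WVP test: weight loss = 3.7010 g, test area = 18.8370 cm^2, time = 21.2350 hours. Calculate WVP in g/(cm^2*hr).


Formula: WVP = loss / (area * time)
Substituting: WVP = 3.7010 / (18.8370 * 21.2350)
Result: 0.00925241 g/(cm^2*hr)


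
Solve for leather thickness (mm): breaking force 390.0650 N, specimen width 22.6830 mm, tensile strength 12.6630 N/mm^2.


Formula: t = F / (TS * w)
Substituting: t = 390.0650 / (12.6630 * 22.6830)
Result: 1.3580 mm


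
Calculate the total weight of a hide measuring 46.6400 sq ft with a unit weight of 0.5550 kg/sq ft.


Formula: Weight = area * weight_per_sqft
Substituting: Weight = 46.6400 * 0.5550
Result: 25.8852 kg


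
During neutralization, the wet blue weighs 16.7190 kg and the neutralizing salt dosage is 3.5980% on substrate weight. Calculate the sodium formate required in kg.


Formula: Neutralizer = substrate * pct / 100
Substituting: Neutralizer = 16.7190 * 3.5980 / 100
Result: 0.6015 kg


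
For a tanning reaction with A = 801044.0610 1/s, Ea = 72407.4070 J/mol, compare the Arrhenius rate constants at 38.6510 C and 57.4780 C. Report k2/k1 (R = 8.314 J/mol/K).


T1 = 38.6510 + 273.15 = 311.8010 K; T2 = 57.4780 + 273.15 = 330.6280 K
k1 = A * exp(-Ea/(R*T1)) = 801044.0610 * exp(-72407.4070/(8.314*311.8010)) = 5.9310e-07 1/s
k2 = A * exp(-Ea/(R*T2)) = 801044.0610 * exp(-72407.4070/(8.314*330.6280)) = 2.9099e-06 1/s
k2/k1 = 2.9099e-06 / 5.9310e-07 = 4.9063


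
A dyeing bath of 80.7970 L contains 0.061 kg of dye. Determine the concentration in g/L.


Formula: Conc = dye_mass(kg) / volume(L) * 1000
Substituting: Conc = 0.061 / 80.7970 * 1000
Result: 0.7550 g/L


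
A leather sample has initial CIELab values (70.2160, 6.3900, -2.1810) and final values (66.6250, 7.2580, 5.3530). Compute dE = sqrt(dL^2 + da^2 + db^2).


dL = -3.5910, da = 0.8680, db = 7.5340
dE = sqrt((-3.5910)^2 + 0.8680^2 + 7.5340^2) = 8.3911


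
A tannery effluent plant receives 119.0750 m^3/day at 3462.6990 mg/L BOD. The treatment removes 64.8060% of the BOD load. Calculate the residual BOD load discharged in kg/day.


Load_in = volume * conc / 1000 = 119.0750 * 3462.6990 / 1000 = 412.3209 kg/day
Removed = Load_in * eff / 100 = 412.3209 * 64.8060 / 100 = 267.2087 kg/day
Load_out = Load_in - Removed = 412.3209 - 267.2087 = 145.1122 kg/day


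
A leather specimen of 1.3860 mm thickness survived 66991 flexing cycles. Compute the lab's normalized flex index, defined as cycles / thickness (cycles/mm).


Formula: Index = cycles / thickness
Substituting: Index = 66991 / 1.3860
Result: 48334.0548 cycles/mm


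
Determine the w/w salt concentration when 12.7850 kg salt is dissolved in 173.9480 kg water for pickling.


Formula: Conc = salt / (water + salt) * 100
Substituting: Conc = 12.7850 / (173.9480 + 12.7850) * 100
Result: 6.8467 %


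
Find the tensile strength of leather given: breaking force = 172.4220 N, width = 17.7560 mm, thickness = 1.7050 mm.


Formula: TS = force / (width * thickness)
Substituting: TS = 172.4220 / (17.7560 * 1.7050)
Result: 5.6954 N/mm^2


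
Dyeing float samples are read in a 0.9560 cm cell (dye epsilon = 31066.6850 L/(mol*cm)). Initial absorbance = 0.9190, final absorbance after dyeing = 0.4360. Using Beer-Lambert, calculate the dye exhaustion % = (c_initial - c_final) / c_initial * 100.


c_initial = A_i / (epsilon * l) = 0.9190 / (31066.6850 * 0.9560) = 3.0943e-05 mol/L
c_final = A_f / (epsilon * l) = 0.4360 / (31066.6850 * 0.9560) = 1.4680e-05 mol/L
Exhaustion = (c_initial - c_final) / c_initial * 100 = (3.0943e-05 - 1.4680e-05) / 3.0943e-05 * 100 = 52.5571 %


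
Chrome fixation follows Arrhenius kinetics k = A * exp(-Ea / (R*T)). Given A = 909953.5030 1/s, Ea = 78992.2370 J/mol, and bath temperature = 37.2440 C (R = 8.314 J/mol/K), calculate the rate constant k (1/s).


T_K = T_C + 273.15 = 37.2440 + 273.15 = 310.3940 K
exponent = -Ea / (R * T_K) = -78992.2370 / (8.314 * 310.3940) = -30.6098
k = A * exp(exponent) = 909953.5030 * exp(-30.6098) = 4.6274e-08 1/s


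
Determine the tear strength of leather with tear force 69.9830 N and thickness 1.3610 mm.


Formula: Tear strength = force / thickness
Substituting: Tear strength = 69.9830 / 1.3610
Result: 51.4203 N/mm


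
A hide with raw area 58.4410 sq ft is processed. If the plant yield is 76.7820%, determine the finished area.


Formula: finished = raw * yield / 100
Substituting: finished = 58.4410 * 76.7820 / 100
Result: 44.8722 sq ft


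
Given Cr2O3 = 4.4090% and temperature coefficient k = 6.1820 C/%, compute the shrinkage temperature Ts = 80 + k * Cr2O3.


Formula: Ts = 80 + k * Cr2O3
Substituting: Ts = 80 + 6.1820 * 4.4090
Result: 107.2564 C


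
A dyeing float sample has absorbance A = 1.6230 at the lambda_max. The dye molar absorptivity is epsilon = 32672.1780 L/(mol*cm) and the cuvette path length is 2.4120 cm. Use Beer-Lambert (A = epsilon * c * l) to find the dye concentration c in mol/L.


Formula: c = A / (epsilon * l)
Substituting: c = 1.6230 / (32672.1780 * 2.4120)
Result: 2.0595e-05 mol/L


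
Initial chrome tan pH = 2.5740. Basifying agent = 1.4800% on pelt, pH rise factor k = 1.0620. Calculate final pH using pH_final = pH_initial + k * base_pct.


Formula: pH_final = pH_initial + k * base_pct
Substituting: pH_final = 2.5740 + 1.0620 * 1.4800
Result: 4.1458


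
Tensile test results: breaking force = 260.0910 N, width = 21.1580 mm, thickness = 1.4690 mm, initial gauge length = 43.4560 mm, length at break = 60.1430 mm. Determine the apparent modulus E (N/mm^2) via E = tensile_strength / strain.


TS = F / (w * t) = 260.0910 / (21.1580 * 1.4690) = 8.3681 N/mm^2
strain = (Lf - L0) / L0 = (60.1430 - 43.4560) / 43.4560 = 0.3840
E = TS / strain = 8.3681 / 0.3840 = 21.7922 N/mm^2


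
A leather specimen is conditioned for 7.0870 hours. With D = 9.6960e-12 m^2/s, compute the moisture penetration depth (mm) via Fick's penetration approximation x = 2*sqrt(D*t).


t = 7.0870 hr * 3600 = 25513.2000 s
D * t = 9.6960e-12 * 25513.2000 = 2.4738e-07
x = 2 * sqrt(D*t) = 2 * sqrt(2.4738e-07) = 9.9474e-04 m = 0.9947 mm


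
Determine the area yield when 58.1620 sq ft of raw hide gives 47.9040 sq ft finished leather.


Formula: Yield = finished / raw * 100
Substituting: Yield = 47.9040 / 58.1620 * 100
Result: 82.3631 %


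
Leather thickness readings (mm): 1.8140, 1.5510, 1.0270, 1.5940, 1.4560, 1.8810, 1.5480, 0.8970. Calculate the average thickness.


Formula: Average = sum / n
Substituting: Average = 11.7680 / 8
Result: 1.4710 mm


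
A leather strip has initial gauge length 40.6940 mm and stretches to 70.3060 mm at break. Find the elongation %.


Formula: Elongation = (Lf - L0) / L0 * 100
Substituting: Elongation = (70.3060 - 40.6940) / 40.6940 * 100
Result: 72.7675 %


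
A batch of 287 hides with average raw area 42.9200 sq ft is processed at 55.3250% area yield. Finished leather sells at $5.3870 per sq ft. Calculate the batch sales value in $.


Raw_total = N * avg_area = 287 * 42.9200 = 12318.0400 sq ft
Finished = Raw_total * yield / 100 = 12318.0400 * 55.3250 / 100 = 6814.9556 sq ft
Value = Finished * price = 6814.9556 * 5.3870 = 36712.1660 $


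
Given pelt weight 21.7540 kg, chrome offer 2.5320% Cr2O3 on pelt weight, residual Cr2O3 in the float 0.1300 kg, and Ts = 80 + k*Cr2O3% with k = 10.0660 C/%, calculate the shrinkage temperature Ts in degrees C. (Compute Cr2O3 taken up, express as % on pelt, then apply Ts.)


Offered = pelt * offer_pct / 100 = 21.7540 * 2.5320 / 100 = 0.5508 kg
Uptake = offered - residual = 0.5508 - 0.1300 = 0.4208 kg
Cr2O3% on pelt = uptake / pelt * 100 = 0.4208 / 21.7540 * 100 = 1.9344 %
Ts = 80 + k * Cr2O3% = 80 + 10.0660 * 1.9344 = 99.4718 C


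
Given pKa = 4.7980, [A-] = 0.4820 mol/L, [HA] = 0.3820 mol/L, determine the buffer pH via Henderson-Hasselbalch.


ratio = [A-] / [HA] = 0.4820 / 0.3820 = 1.2618
log10(ratio) = 0.1010
pH = pKa + log10(ratio) = 4.7980 + 0.1010 = 4.8990


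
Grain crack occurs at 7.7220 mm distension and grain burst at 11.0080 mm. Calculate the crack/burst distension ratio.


Formula: Ratio = crack / burst
Substituting: Ratio = 7.7220 / 11.0080
Result: 0.7015


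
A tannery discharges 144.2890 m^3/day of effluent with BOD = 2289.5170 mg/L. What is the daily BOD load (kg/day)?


Formula: BOD_load = volume * conc / 1000
Substituting: BOD_load = 144.2890 * 2289.5170 / 1000
Result: 330.3521 kg/day


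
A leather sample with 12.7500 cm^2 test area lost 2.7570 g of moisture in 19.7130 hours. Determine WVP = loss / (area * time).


Formula: WVP = loss / (area * time)
Substituting: WVP = 2.7570 / (12.7500 * 19.7130)
Result: 0.0109692 g/(cm^2*hr)


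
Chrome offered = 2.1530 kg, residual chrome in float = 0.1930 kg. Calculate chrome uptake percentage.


Formula: Uptake = (offered - residual) / offered * 100
Substituting: Uptake = (2.1530 - 0.1930) / 2.1530 * 100
Result: 91.0358 %


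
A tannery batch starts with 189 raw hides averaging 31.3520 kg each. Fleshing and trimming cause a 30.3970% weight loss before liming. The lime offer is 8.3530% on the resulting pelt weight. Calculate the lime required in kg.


Total_raw = N * avg_wt = 189 * 31.3520 = 5925.5280 kg
Substrate = Total_raw * (1 - loss/100) = 5925.5280 * (1 - 30.3970/100) = 4124.3453 kg
Lime = Substrate * pct / 100 = 4124.3453 * 8.3530 / 100 = 344.5066 kg


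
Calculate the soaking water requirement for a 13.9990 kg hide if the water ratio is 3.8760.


Formula: Water = hide_weight * ratio
Substituting: Water = 13.9990 * 3.8760
Result: 54.2601 kg


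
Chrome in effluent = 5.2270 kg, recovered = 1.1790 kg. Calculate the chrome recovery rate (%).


Formula: Recovery = recovered / input * 100
Substituting: Recovery = 1.1790 / 5.2270 * 100
Result: 22.5560 %


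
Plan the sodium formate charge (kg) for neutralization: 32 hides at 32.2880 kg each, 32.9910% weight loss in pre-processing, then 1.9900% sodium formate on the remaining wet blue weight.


Total_raw = N * avg_wt = 32 * 32.2880 = 1033.2160 kg
Substrate = Total_raw * (1 - loss/100) = 1033.2160 * (1 - 32.9910/100) = 692.3477 kg
Neutralizer = Substrate * pct / 100 = 692.3477 * 1.9900 / 100 = 13.7777 kg


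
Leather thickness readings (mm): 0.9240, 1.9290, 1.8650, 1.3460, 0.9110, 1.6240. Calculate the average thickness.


Formula: Average = sum / n
Substituting: Average = 8.5990 / 6
Result: 1.4332 mm


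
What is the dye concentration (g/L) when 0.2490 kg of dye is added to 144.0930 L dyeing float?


Formula: Conc = dye_mass(kg) / volume(L) * 1000
Substituting: Conc = 0.2490 / 144.0930 * 1000
Result: 1.7281 g/L


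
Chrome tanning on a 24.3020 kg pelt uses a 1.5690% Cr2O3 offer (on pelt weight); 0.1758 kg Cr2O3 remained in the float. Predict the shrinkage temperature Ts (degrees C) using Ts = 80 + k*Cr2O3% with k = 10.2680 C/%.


Offered = pelt * offer_pct / 100 = 24.3020 * 1.5690 / 100 = 0.3813 kg
Uptake = offered - residual = 0.3813 - 0.1758 = 0.2055 kg
Cr2O3% on pelt = uptake / pelt * 100 = 0.2055 / 24.3020 * 100 = 0.8456 %
Ts = 80 + k * Cr2O3% = 80 + 10.2680 * 0.8456 = 88.6826 C


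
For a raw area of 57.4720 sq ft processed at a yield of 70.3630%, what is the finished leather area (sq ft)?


Formula: finished = raw * yield / 100
Substituting: finished = 57.4720 * 70.3630 / 100
Result: 40.4390 sq ft


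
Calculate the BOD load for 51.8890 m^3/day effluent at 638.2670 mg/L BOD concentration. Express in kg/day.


Formula: BOD_load = volume * conc / 1000
Substituting: BOD_load = 51.8890 * 638.2670 / 1000
Result: 33.1190 kg/day


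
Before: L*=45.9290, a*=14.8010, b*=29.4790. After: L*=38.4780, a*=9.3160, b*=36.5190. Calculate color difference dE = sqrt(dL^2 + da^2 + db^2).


dL = -7.4510, da = -5.4850, db = 7.0400
dE = sqrt((-7.4510)^2 + (-5.4850)^2 + 7.0400^2) = 11.6260


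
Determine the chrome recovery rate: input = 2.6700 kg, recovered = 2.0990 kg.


Formula: Recovery = recovered / input * 100
Substituting: Recovery = 2.0990 / 2.6700 * 100
Result: 78.6142 %
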